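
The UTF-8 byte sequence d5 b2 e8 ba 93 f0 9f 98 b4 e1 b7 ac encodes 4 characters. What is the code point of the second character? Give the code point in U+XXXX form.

Offset 0: leading byte 0xD5 = 11010101 → 2-byte char #1 = D5 B2.
Offset 2: leading byte 0xE8 = 11101000 → 3-byte char #2 = E8 BA 93.
Leading byte 0xE8 = 11101000 matches 1110xxxx → 3-byte sequence.
Byte 1: 0xE8 = 11101000, payload 1000 (4 bits).
Byte 2: 0xBA = 10111010 (10xxxxxx ✓), payload 111010.
Byte 3: 0x93 = 10010011 (10xxxxxx ✓), payload 010011.
Concatenate: 1000111010010011 = 0x8E93 (16 bits → U+8E93).

U+8E93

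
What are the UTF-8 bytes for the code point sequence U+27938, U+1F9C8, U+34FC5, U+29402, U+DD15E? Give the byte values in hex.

F0 A7 A4 B8 F0 9F A7 88 F0 B4 BF 85 F0 A9 90 82 F3 9D 85 9E

U+27938: 4-byte form → F0 A7 A4 B8.
U+1F9C8: 4-byte form → F0 9F A7 88.
U+34FC5: 4-byte form → F0 B4 BF 85.
U+29402: 4-byte form → F0 A9 90 82.
U+DD15E: 4-byte form → F3 9D 85 9E.
Concatenated (20 bytes): F0 A7 A4 B8 F0 9F A7 88 F0 B4 BF 85 F0 A9 90 82 F3 9D 85 9E.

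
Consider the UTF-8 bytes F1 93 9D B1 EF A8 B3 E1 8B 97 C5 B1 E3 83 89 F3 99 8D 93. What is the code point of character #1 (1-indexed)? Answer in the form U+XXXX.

Offset 0: leading byte 0xF1 = 11110001 → 4-byte char #1 = F1 93 9D B1.
Leading byte 0xF1 = 11110001 matches 11110xxx → 4-byte sequence.
Byte 1: 0xF1 = 11110001, payload 001 (3 bits).
Byte 2: 0x93 = 10010011 (10xxxxxx ✓), payload 010011.
Byte 3: 0x9D = 10011101 (10xxxxxx ✓), payload 011101.
Byte 4: 0xB1 = 10110001 (10xxxxxx ✓), payload 110001.
Concatenate: 001010011011101110001 = 0x53771 (21 bits → U+53771).

U+53771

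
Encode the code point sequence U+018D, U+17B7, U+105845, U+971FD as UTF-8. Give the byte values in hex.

U+018D: 2-byte form → C6 8D.
U+17B7: 3-byte form → E1 9E B7.
U+105845: 4-byte form → F4 85 A1 85.
U+971FD: 4-byte form → F2 97 87 BD.
Concatenated (13 bytes): C6 8D E1 9E B7 F4 85 A1 85 F2 97 87 BD.

C6 8D E1 9E B7 F4 85 A1 85 F2 97 87 BD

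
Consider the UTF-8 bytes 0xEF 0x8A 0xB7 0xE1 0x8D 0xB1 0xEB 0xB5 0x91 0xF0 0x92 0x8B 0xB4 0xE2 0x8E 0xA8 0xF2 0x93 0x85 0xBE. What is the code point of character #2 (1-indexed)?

Offset 0: leading byte 0xEF = 11101111 → 3-byte char #1 = EF 8A B7.
Offset 3: leading byte 0xE1 = 11100001 → 3-byte char #2 = E1 8D B1.
Leading byte 0xE1 = 11100001 matches 1110xxxx → 3-byte sequence.
Byte 1: 0xE1 = 11100001, payload 0001 (4 bits).
Byte 2: 0x8D = 10001101 (10xxxxxx ✓), payload 001101.
Byte 3: 0xB1 = 10110001 (10xxxxxx ✓), payload 110001.
Concatenate: 0001001101110001 = 0x1371 (16 bits → U+1371).

U+1371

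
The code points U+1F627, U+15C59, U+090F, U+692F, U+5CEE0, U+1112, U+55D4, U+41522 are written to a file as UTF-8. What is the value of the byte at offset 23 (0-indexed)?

0x94

U+1F627 → 4-byte form F0 9F 98 A7 at offsets 0–3.
U+15C59 → 4-byte form F0 95 B1 99 at offsets 4–7.
U+090F → 3-byte form E0 A4 8F at offsets 8–10.
U+692F → 3-byte form E6 A4 AF at offsets 11–13.
U+5CEE0 → 4-byte form F1 9C BB A0 at offsets 14–17.
U+1112 → 3-byte form E1 84 92 at offsets 18–20.
U+55D4 → 3-byte form E5 97 94 at offsets 21–23.
Offset 23 falls in char 7's range; it's byte 3 of E5 97 94 = 0x94.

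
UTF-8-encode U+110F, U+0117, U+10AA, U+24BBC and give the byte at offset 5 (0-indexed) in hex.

U+110F → 3-byte form E1 84 8F at offsets 0–2.
U+0117 → 2-byte form C4 97 at offsets 3–4.
U+10AA → 3-byte form E1 82 AA at offsets 5–7.
Offset 5 falls in char 3's range; it's byte 1 of E1 82 AA = 0xE1.

0xE1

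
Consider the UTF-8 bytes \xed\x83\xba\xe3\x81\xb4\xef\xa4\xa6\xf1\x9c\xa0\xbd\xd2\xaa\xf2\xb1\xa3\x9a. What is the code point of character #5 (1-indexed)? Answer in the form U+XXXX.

Offset 0: leading byte 0xED = 11101101 → 3-byte char #1 = ED 83 BA.
Offset 3: leading byte 0xE3 = 11100011 → 3-byte char #2 = E3 81 B4.
Offset 6: leading byte 0xEF = 11101111 → 3-byte char #3 = EF A4 A6.
Offset 9: leading byte 0xF1 = 11110001 → 4-byte char #4 = F1 9C A0 BD.
Offset 13: leading byte 0xD2 = 11010010 → 2-byte char #5 = D2 AA.
Leading byte 0xD2 = 11010010 matches 110xxxxx → 2-byte sequence.
Byte 1: 0xD2 = 11010010, payload 10010 (5 bits).
Byte 2: 0xAA = 10101010 (10xxxxxx ✓), payload 101010.
Concatenate: 10010101010 = 0x4AA (11 bits → U+04AA).

U+04AA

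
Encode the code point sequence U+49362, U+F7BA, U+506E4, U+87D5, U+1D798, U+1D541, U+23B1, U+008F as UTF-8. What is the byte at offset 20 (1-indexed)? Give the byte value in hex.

1-indexed offset 20 is 0-indexed offset 19.
U+49362 → 4-byte form F1 89 8D A2 at offsets 0–3.
U+F7BA → 3-byte form EF 9E BA at offsets 4–6.
U+506E4 → 4-byte form F1 90 9B A4 at offsets 7–10.
U+87D5 → 3-byte form E8 9F 95 at offsets 11–13.
U+1D798 → 4-byte form F0 9D 9E 98 at offsets 14–17.
U+1D541 → 4-byte form F0 9D 95 81 at offsets 18–21.
Offset 19 falls in char 6's range; it's byte 2 of F0 9D 95 81 = 0x9D.

0x9D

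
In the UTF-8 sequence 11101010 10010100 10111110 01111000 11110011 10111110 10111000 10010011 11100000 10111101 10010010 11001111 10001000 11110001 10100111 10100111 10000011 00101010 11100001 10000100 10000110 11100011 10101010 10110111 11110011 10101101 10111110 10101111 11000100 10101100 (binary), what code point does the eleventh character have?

U+012C

Offset 0: leading byte 0xEA = 11101010 → 3-byte char #1 = EA 94 BE.
Offset 3: leading byte 0x78 = 01111000 → 1-byte char #2 = 78.
Offset 4: leading byte 0xF3 = 11110011 → 4-byte char #3 = F3 BE B8 93.
Offset 8: leading byte 0xE0 = 11100000 → 3-byte char #4 = E0 BD 92.
Offset 11: leading byte 0xCF = 11001111 → 2-byte char #5 = CF 88.
Offset 13: leading byte 0xF1 = 11110001 → 4-byte char #6 = F1 A7 A7 83.
Offset 17: leading byte 0x2A = 00101010 → 1-byte char #7 = 2A.
Offset 18: leading byte 0xE1 = 11100001 → 3-byte char #8 = E1 84 86.
Offset 21: leading byte 0xE3 = 11100011 → 3-byte char #9 = E3 AA B7.
Offset 24: leading byte 0xF3 = 11110011 → 4-byte char #10 = F3 AD BE AF.
Offset 28: leading byte 0xC4 = 11000100 → 2-byte char #11 = C4 AC.
Leading byte 0xC4 = 11000100 matches 110xxxxx → 2-byte sequence.
Byte 1: 0xC4 = 11000100, payload 00100 (5 bits).
Byte 2: 0xAC = 10101100 (10xxxxxx ✓), payload 101100.
Concatenate: 00100101100 = 0x12C (11 bits → U+012C).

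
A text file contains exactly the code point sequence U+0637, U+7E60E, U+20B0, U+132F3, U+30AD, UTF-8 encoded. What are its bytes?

U+0637: 2-byte form → D8 B7.
U+7E60E: 4-byte form → F1 BE 98 8E.
U+20B0: 3-byte form → E2 82 B0.
U+132F3: 4-byte form → F0 93 8B B3.
U+30AD: 3-byte form → E3 82 AD.
Concatenated (16 bytes): D8 B7 F1 BE 98 8E E2 82 B0 F0 93 8B B3 E3 82 AD.

D8 B7 F1 BE 98 8E E2 82 B0 F0 93 8B B3 E3 82 AD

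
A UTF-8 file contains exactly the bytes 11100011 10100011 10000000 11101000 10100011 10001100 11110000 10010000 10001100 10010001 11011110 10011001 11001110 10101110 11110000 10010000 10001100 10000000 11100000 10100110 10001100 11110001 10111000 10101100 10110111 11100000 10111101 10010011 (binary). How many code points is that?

Byte at offset 0: 0xE3 = 11100011 → 3-byte char (#1). Advance 3.
Byte at offset 3: 0xE8 = 11101000 → 3-byte char (#2). Advance 3.
Byte at offset 6: 0xF0 = 11110000 → 4-byte char (#3). Advance 4.
Byte at offset 10: 0xDE = 11011110 → 2-byte char (#4). Advance 2.
Byte at offset 12: 0xCE = 11001110 → 2-byte char (#5). Advance 2.
Byte at offset 14: 0xF0 = 11110000 → 4-byte char (#6). Advance 4.
Byte at offset 18: 0xE0 = 11100000 → 3-byte char (#7). Advance 3.
Byte at offset 21: 0xF1 = 11110001 → 4-byte char (#8). Advance 4.
Byte at offset 25: 0xE0 = 11100000 → 3-byte char (#9). Advance 3.
Reached end at offset 28 after 9 code points.

9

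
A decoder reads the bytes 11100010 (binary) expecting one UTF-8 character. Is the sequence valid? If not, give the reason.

invalid (sequence truncated)

Leading byte 0xE2 = 11100010 → 3-byte form, but only 1 byte is present.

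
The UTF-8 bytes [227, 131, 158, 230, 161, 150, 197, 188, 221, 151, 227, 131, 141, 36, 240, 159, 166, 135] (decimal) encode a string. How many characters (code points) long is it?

7

Byte at offset 0: 0xE3 = 11100011 → 3-byte char (#1). Advance 3.
Byte at offset 3: 0xE6 = 11100110 → 3-byte char (#2). Advance 3.
Byte at offset 6: 0xC5 = 11000101 → 2-byte char (#3). Advance 2.
Byte at offset 8: 0xDD = 11011101 → 2-byte char (#4). Advance 2.
Byte at offset 10: 0xE3 = 11100011 → 3-byte char (#5). Advance 3.
Byte at offset 13: 0x24 = 00100100 → 1-byte char (#6). Advance 1.
Byte at offset 14: 0xF0 = 11110000 → 4-byte char (#7). Advance 4.
Reached end at offset 18 after 7 code points.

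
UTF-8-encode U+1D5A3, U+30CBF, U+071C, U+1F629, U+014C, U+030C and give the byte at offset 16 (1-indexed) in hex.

0x8C

1-indexed offset 16 is 0-indexed offset 15.
U+1D5A3 → 4-byte form F0 9D 96 A3 at offsets 0–3.
U+30CBF → 4-byte form F0 B0 B2 BF at offsets 4–7.
U+071C → 2-byte form DC 9C at offsets 8–9.
U+1F629 → 4-byte form F0 9F 98 A9 at offsets 10–13.
U+014C → 2-byte form C5 8C at offsets 14–15.
Offset 15 falls in char 5's range; it's byte 2 of C5 8C = 0x8C.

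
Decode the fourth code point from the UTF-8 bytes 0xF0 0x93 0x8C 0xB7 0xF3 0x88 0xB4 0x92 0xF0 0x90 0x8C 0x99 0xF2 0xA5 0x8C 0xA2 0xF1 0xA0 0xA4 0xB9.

Offset 0: leading byte 0xF0 = 11110000 → 4-byte char #1 = F0 93 8C B7.
Offset 4: leading byte 0xF3 = 11110011 → 4-byte char #2 = F3 88 B4 92.
Offset 8: leading byte 0xF0 = 11110000 → 4-byte char #3 = F0 90 8C 99.
Offset 12: leading byte 0xF2 = 11110010 → 4-byte char #4 = F2 A5 8C A2.
Leading byte 0xF2 = 11110010 matches 11110xxx → 4-byte sequence.
Byte 1: 0xF2 = 11110010, payload 010 (3 bits).
Byte 2: 0xA5 = 10100101 (10xxxxxx ✓), payload 100101.
Byte 3: 0x8C = 10001100 (10xxxxxx ✓), payload 001100.
Byte 4: 0xA2 = 10100010 (10xxxxxx ✓), payload 100010.
Concatenate: 010100101001100100010 = 0xA5322 (21 bits → U+A5322).

U+A5322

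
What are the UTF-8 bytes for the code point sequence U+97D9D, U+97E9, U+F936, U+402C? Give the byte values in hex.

U+97D9D: 4-byte form → F2 97 B6 9D.
U+97E9: 3-byte form → E9 9F A9.
U+F936: 3-byte form → EF A4 B6.
U+402C: 3-byte form → E4 80 AC.
Concatenated (13 bytes): F2 97 B6 9D E9 9F A9 EF A4 B6 E4 80 AC.

F2 97 B6 9D E9 9F A9 EF A4 B6 E4 80 AC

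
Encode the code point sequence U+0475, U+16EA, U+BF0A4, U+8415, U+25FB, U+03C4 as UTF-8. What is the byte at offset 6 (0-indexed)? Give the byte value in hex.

0xBF

U+0475 → 2-byte form D1 B5 at offsets 0–1.
U+16EA → 3-byte form E1 9B AA at offsets 2–4.
U+BF0A4 → 4-byte form F2 BF 82 A4 at offsets 5–8.
Offset 6 falls in char 3's range; it's byte 2 of F2 BF 82 A4 = 0xBF.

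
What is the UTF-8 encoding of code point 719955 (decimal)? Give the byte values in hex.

F2 AF B1 93

U+AFC53 = 0xAFC53 = 719955 decimal. In range U+10000–U+10FFFF → 4-byte form: 11110xxx 10xxxxxx 10xxxxxx 10xxxxxx.
Binary (21 bits): 010101111110001010011.
Split 3+6+6+6: 010 | 101111 | 110001 | 010011.
Byte 1: 11110010 = 0xF2.
Byte 2: 10101111 = 0xAF.
Byte 3: 10110001 = 0xB1.
Byte 4: 10010011 = 0x93.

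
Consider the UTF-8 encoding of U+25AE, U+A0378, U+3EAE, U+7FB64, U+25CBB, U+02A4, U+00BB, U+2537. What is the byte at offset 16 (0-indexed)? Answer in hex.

U+25AE → 3-byte form E2 96 AE at offsets 0–2.
U+A0378 → 4-byte form F2 A0 8D B8 at offsets 3–6.
U+3EAE → 3-byte form E3 BA AE at offsets 7–9.
U+7FB64 → 4-byte form F1 BF AD A4 at offsets 10–13.
U+25CBB → 4-byte form F0 A5 B2 BB at offsets 14–17.
Offset 16 falls in char 5's range; it's byte 3 of F0 A5 B2 BB = 0xB2.

0xB2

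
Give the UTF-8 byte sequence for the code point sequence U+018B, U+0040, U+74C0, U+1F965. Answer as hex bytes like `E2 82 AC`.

C6 8B 40 E7 93 80 F0 9F A5 A5

U+018B: 2-byte form → C6 8B.
U+0040: 1-byte form → 40.
U+74C0: 3-byte form → E7 93 80.
U+1F965: 4-byte form → F0 9F A5 A5.
Concatenated (10 bytes): C6 8B 40 E7 93 80 F0 9F A5 A5.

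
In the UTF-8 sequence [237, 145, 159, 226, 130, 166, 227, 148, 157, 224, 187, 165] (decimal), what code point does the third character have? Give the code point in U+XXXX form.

Offset 0: leading byte 0xED = 11101101 → 3-byte char #1 = ED 91 9F.
Offset 3: leading byte 0xE2 = 11100010 → 3-byte char #2 = E2 82 A6.
Offset 6: leading byte 0xE3 = 11100011 → 3-byte char #3 = E3 94 9D.
Leading byte 0xE3 = 11100011 matches 1110xxxx → 3-byte sequence.
Byte 1: 0xE3 = 11100011, payload 0011 (4 bits).
Byte 2: 0x94 = 10010100 (10xxxxxx ✓), payload 010100.
Byte 3: 0x9D = 10011101 (10xxxxxx ✓), payload 011101.
Concatenate: 0011010100011101 = 0x351D (16 bits → U+351D).

U+351D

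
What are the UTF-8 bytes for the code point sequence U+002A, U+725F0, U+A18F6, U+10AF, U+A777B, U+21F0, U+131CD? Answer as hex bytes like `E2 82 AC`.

2A F1 B2 97 B0 F2 A1 A3 B6 E1 82 AF F2 A7 9D BB E2 87 B0 F0 93 87 8D

U+002A: 1-byte form → 2A.
U+725F0: 4-byte form → F1 B2 97 B0.
U+A18F6: 4-byte form → F2 A1 A3 B6.
U+10AF: 3-byte form → E1 82 AF.
U+A777B: 4-byte form → F2 A7 9D BB.
U+21F0: 3-byte form → E2 87 B0.
U+131CD: 4-byte form → F0 93 87 8D.
Concatenated (23 bytes): 2A F1 B2 97 B0 F2 A1 A3 B6 E1 82 AF F2 A7 9D BB E2 87 B0 F0 93 87 8D.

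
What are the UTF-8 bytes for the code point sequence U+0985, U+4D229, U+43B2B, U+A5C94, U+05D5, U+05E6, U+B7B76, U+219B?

E0 A6 85 F1 8D 88 A9 F1 83 AC AB F2 A5 B2 94 D7 95 D7 A6 F2 B7 AD B6 E2 86 9B

U+0985: 3-byte form → E0 A6 85.
U+4D229: 4-byte form → F1 8D 88 A9.
U+43B2B: 4-byte form → F1 83 AC AB.
U+A5C94: 4-byte form → F2 A5 B2 94.
U+05D5: 2-byte form → D7 95.
U+05E6: 2-byte form → D7 A6.
U+B7B76: 4-byte form → F2 B7 AD B6.
U+219B: 3-byte form → E2 86 9B.
Concatenated (26 bytes): E0 A6 85 F1 8D 88 A9 F1 83 AC AB F2 A5 B2 94 D7 95 D7 A6 F2 B7 AD B6 E2 86 9B.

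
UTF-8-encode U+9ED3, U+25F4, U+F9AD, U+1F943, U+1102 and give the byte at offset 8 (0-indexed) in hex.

0xAD

U+9ED3 → 3-byte form E9 BB 93 at offsets 0–2.
U+25F4 → 3-byte form E2 97 B4 at offsets 3–5.
U+F9AD → 3-byte form EF A6 AD at offsets 6–8.
Offset 8 falls in char 3's range; it's byte 3 of EF A6 AD = 0xAD.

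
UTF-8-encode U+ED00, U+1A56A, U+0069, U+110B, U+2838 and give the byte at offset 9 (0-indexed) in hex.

0x84

U+ED00 → 3-byte form EE B4 80 at offsets 0–2.
U+1A56A → 4-byte form F0 9A 95 AA at offsets 3–6.
U+0069 → 1-byte form 69 at offsets 7–7.
U+110B → 3-byte form E1 84 8B at offsets 8–10.
Offset 9 falls in char 4's range; it's byte 2 of E1 84 8B = 0x84.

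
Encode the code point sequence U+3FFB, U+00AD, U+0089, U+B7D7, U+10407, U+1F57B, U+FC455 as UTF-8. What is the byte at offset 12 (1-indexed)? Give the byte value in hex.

0x90

1-indexed offset 12 is 0-indexed offset 11.
U+3FFB → 3-byte form E3 BF BB at offsets 0–2.
U+00AD → 2-byte form C2 AD at offsets 3–4.
U+0089 → 2-byte form C2 89 at offsets 5–6.
U+B7D7 → 3-byte form EB 9F 97 at offsets 7–9.
U+10407 → 4-byte form F0 90 90 87 at offsets 10–13.
Offset 11 falls in char 5's range; it's byte 2 of F0 90 90 87 = 0x90.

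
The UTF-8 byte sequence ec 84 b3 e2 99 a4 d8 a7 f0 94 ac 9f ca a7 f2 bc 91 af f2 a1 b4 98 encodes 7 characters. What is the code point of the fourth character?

U+14B1F

Offset 0: leading byte 0xEC = 11101100 → 3-byte char #1 = EC 84 B3.
Offset 3: leading byte 0xE2 = 11100010 → 3-byte char #2 = E2 99 A4.
Offset 6: leading byte 0xD8 = 11011000 → 2-byte char #3 = D8 A7.
Offset 8: leading byte 0xF0 = 11110000 → 4-byte char #4 = F0 94 AC 9F.
Leading byte 0xF0 = 11110000 matches 11110xxx → 4-byte sequence.
Byte 1: 0xF0 = 11110000, payload 000 (3 bits).
Byte 2: 0x94 = 10010100 (10xxxxxx ✓), payload 010100.
Byte 3: 0xAC = 10101100 (10xxxxxx ✓), payload 101100.
Byte 4: 0x9F = 10011111 (10xxxxxx ✓), payload 011111.
Concatenate: 000010100101100011111 = 0x14B1F (21 bits → U+14B1F).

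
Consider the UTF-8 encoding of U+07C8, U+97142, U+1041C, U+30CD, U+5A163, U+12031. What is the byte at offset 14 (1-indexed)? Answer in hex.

1-indexed offset 14 is 0-indexed offset 13.
U+07C8 → 2-byte form DF 88 at offsets 0–1.
U+97142 → 4-byte form F2 97 85 82 at offsets 2–5.
U+1041C → 4-byte form F0 90 90 9C at offsets 6–9.
U+30CD → 3-byte form E3 83 8D at offsets 10–12.
U+5A163 → 4-byte form F1 9A 85 A3 at offsets 13–16.
Offset 13 falls in char 5's range; it's byte 1 of F1 9A 85 A3 = 0xF1.

0xF1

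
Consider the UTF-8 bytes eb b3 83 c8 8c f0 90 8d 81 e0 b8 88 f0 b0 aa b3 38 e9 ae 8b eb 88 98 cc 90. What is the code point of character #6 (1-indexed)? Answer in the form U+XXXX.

Offset 0: leading byte 0xEB = 11101011 → 3-byte char #1 = EB B3 83.
Offset 3: leading byte 0xC8 = 11001000 → 2-byte char #2 = C8 8C.
Offset 5: leading byte 0xF0 = 11110000 → 4-byte char #3 = F0 90 8D 81.
Offset 9: leading byte 0xE0 = 11100000 → 3-byte char #4 = E0 B8 88.
Offset 12: leading byte 0xF0 = 11110000 → 4-byte char #5 = F0 B0 AA B3.
Offset 16: leading byte 0x38 = 00111000 → 1-byte char #6 = 38.
Leading byte 0x38 = 00111000 matches 0xxxxxxx → 1-byte sequence.
Byte 1: 0x38 = 00111000, payload 0111000 (7 bits).
Concatenate: 0111000 = 0x38 (7 bits → U+0038).

U+0038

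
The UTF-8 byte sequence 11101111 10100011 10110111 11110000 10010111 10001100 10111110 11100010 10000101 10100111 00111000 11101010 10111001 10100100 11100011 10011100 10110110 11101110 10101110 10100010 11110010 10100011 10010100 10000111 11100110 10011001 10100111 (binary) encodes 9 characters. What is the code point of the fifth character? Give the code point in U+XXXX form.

U+AE64

Offset 0: leading byte 0xEF = 11101111 → 3-byte char #1 = EF A3 B7.
Offset 3: leading byte 0xF0 = 11110000 → 4-byte char #2 = F0 97 8C BE.
Offset 7: leading byte 0xE2 = 11100010 → 3-byte char #3 = E2 85 A7.
Offset 10: leading byte 0x38 = 00111000 → 1-byte char #4 = 38.
Offset 11: leading byte 0xEA = 11101010 → 3-byte char #5 = EA B9 A4.
Leading byte 0xEA = 11101010 matches 1110xxxx → 3-byte sequence.
Byte 1: 0xEA = 11101010, payload 1010 (4 bits).
Byte 2: 0xB9 = 10111001 (10xxxxxx ✓), payload 111001.
Byte 3: 0xA4 = 10100100 (10xxxxxx ✓), payload 100100.
Concatenate: 1010111001100100 = 0xAE64 (16 bits → U+AE64).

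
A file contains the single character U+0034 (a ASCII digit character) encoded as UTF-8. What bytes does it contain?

34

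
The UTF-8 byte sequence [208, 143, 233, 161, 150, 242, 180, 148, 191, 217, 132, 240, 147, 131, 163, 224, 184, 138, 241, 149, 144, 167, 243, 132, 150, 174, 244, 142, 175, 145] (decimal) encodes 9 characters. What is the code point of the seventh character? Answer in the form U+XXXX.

U+55427

Offset 0: leading byte 0xD0 = 11010000 → 2-byte char #1 = D0 8F.
Offset 2: leading byte 0xE9 = 11101001 → 3-byte char #2 = E9 A1 96.
Offset 5: leading byte 0xF2 = 11110010 → 4-byte char #3 = F2 B4 94 BF.
Offset 9: leading byte 0xD9 = 11011001 → 2-byte char #4 = D9 84.
Offset 11: leading byte 0xF0 = 11110000 → 4-byte char #5 = F0 93 83 A3.
Offset 15: leading byte 0xE0 = 11100000 → 3-byte char #6 = E0 B8 8A.
Offset 18: leading byte 0xF1 = 11110001 → 4-byte char #7 = F1 95 90 A7.
Leading byte 0xF1 = 11110001 matches 11110xxx → 4-byte sequence.
Byte 1: 0xF1 = 11110001, payload 001 (3 bits).
Byte 2: 0x95 = 10010101 (10xxxxxx ✓), payload 010101.
Byte 3: 0x90 = 10010000 (10xxxxxx ✓), payload 010000.
Byte 4: 0xA7 = 10100111 (10xxxxxx ✓), payload 100111.
Concatenate: 001010101010000100111 = 0x55427 (21 bits → U+55427).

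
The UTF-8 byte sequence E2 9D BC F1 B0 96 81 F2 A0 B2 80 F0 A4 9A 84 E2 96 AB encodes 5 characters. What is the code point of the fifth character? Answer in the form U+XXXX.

Offset 0: leading byte 0xE2 = 11100010 → 3-byte char #1 = E2 9D BC.
Offset 3: leading byte 0xF1 = 11110001 → 4-byte char #2 = F1 B0 96 81.
Offset 7: leading byte 0xF2 = 11110010 → 4-byte char #3 = F2 A0 B2 80.
Offset 11: leading byte 0xF0 = 11110000 → 4-byte char #4 = F0 A4 9A 84.
Offset 15: leading byte 0xE2 = 11100010 → 3-byte char #5 = E2 96 AB.
Leading byte 0xE2 = 11100010 matches 1110xxxx → 3-byte sequence.
Byte 1: 0xE2 = 11100010, payload 0010 (4 bits).
Byte 2: 0x96 = 10010110 (10xxxxxx ✓), payload 010110.
Byte 3: 0xAB = 10101011 (10xxxxxx ✓), payload 101011.
Concatenate: 0010010110101011 = 0x25AB (16 bits → U+25AB).

U+25AB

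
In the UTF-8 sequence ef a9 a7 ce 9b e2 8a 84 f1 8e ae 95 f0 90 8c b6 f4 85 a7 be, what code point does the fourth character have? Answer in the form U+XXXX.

U+4EB95

Offset 0: leading byte 0xEF = 11101111 → 3-byte char #1 = EF A9 A7.
Offset 3: leading byte 0xCE = 11001110 → 2-byte char #2 = CE 9B.
Offset 5: leading byte 0xE2 = 11100010 → 3-byte char #3 = E2 8A 84.
Offset 8: leading byte 0xF1 = 11110001 → 4-byte char #4 = F1 8E AE 95.
Leading byte 0xF1 = 11110001 matches 11110xxx → 4-byte sequence.
Byte 1: 0xF1 = 11110001, payload 001 (3 bits).
Byte 2: 0x8E = 10001110 (10xxxxxx ✓), payload 001110.
Byte 3: 0xAE = 10101110 (10xxxxxx ✓), payload 101110.
Byte 4: 0x95 = 10010101 (10xxxxxx ✓), payload 010101.
Concatenate: 001001110101110010101 = 0x4EB95 (21 bits → U+4EB95).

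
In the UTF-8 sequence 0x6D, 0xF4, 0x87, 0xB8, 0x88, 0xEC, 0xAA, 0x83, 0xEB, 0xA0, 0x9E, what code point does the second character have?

U+107E08

Offset 0: leading byte 0x6D = 01101101 → 1-byte char #1 = 6D.
Offset 1: leading byte 0xF4 = 11110100 → 4-byte char #2 = F4 87 B8 88.
Leading byte 0xF4 = 11110100 matches 11110xxx → 4-byte sequence.
Byte 1: 0xF4 = 11110100, payload 100 (3 bits).
Byte 2: 0x87 = 10000111 (10xxxxxx ✓), payload 000111.
Byte 3: 0xB8 = 10111000 (10xxxxxx ✓), payload 111000.
Byte 4: 0x88 = 10001000 (10xxxxxx ✓), payload 001000.
Concatenate: 100000111111000001000 = 0x107E08 (21 bits → U+107E08).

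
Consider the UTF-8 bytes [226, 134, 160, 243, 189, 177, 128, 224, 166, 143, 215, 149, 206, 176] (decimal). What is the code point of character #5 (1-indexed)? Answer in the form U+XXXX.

Offset 0: leading byte 0xE2 = 11100010 → 3-byte char #1 = E2 86 A0.
Offset 3: leading byte 0xF3 = 11110011 → 4-byte char #2 = F3 BD B1 80.
Offset 7: leading byte 0xE0 = 11100000 → 3-byte char #3 = E0 A6 8F.
Offset 10: leading byte 0xD7 = 11010111 → 2-byte char #4 = D7 95.
Offset 12: leading byte 0xCE = 11001110 → 2-byte char #5 = CE B0.
Leading byte 0xCE = 11001110 matches 110xxxxx → 2-byte sequence.
Byte 1: 0xCE = 11001110, payload 01110 (5 bits).
Byte 2: 0xB0 = 10110000 (10xxxxxx ✓), payload 110000.
Concatenate: 01110110000 = 0x3B0 (11 bits → U+03B0).

U+03B0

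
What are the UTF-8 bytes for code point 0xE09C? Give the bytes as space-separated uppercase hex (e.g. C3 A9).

U+E09C = 0xE09C = 57500 decimal. In range U+0800–U+FFFF → 3-byte form: 1110xxxx 10xxxxxx 10xxxxxx.
Binary (16 bits): 1110000010011100.
Split 4+6+6: 1110 | 000010 | 011100.
Byte 1: 11101110 = 0xEE.
Byte 2: 10000010 = 0x82.
Byte 3: 10011100 = 0x9C.

EE 82 9C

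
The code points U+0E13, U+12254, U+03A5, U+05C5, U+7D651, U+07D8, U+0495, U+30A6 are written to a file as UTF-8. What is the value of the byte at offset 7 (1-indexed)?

0x94

1-indexed offset 7 is 0-indexed offset 6.
U+0E13 → 3-byte form E0 B8 93 at offsets 0–2.
U+12254 → 4-byte form F0 92 89 94 at offsets 3–6.
Offset 6 falls in char 2's range; it's byte 4 of F0 92 89 94 = 0x94.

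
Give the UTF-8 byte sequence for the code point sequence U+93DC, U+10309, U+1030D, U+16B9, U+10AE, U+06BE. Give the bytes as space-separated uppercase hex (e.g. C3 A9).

U+93DC: 3-byte form → E9 8F 9C.
U+10309: 4-byte form → F0 90 8C 89.
U+1030D: 4-byte form → F0 90 8C 8D.
U+16B9: 3-byte form → E1 9A B9.
U+10AE: 3-byte form → E1 82 AE.
U+06BE: 2-byte form → DA BE.
Concatenated (19 bytes): E9 8F 9C F0 90 8C 89 F0 90 8C 8D E1 9A B9 E1 82 AE DA BE.

E9 8F 9C F0 90 8C 89 F0 90 8C 8D E1 9A B9 E1 82 AE DA BE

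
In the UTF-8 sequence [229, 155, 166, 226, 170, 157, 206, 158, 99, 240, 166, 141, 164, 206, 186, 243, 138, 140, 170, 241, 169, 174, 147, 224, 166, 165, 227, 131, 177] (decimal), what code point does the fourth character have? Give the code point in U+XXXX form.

Offset 0: leading byte 0xE5 = 11100101 → 3-byte char #1 = E5 9B A6.
Offset 3: leading byte 0xE2 = 11100010 → 3-byte char #2 = E2 AA 9D.
Offset 6: leading byte 0xCE = 11001110 → 2-byte char #3 = CE 9E.
Offset 8: leading byte 0x63 = 01100011 → 1-byte char #4 = 63.
Leading byte 0x63 = 01100011 matches 0xxxxxxx → 1-byte sequence.
Byte 1: 0x63 = 01100011, payload 1100011 (7 bits).
Concatenate: 1100011 = 0x63 (7 bits → U+0063).

U+0063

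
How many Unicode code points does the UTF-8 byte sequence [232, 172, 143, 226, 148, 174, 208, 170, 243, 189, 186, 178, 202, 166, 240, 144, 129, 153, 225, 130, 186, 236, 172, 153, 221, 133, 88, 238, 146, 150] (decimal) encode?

11

Byte at offset 0: 0xE8 = 11101000 → 3-byte char (#1). Advance 3.
Byte at offset 3: 0xE2 = 11100010 → 3-byte char (#2). Advance 3.
Byte at offset 6: 0xD0 = 11010000 → 2-byte char (#3). Advance 2.
Byte at offset 8: 0xF3 = 11110011 → 4-byte char (#4). Advance 4.
Byte at offset 12: 0xCA = 11001010 → 2-byte char (#5). Advance 2.
Byte at offset 14: 0xF0 = 11110000 → 4-byte char (#6). Advance 4.
Byte at offset 18: 0xE1 = 11100001 → 3-byte char (#7). Advance 3.
Byte at offset 21: 0xEC = 11101100 → 3-byte char (#8). Advance 3.
Byte at offset 24: 0xDD = 11011101 → 2-byte char (#9). Advance 2.
Byte at offset 26: 0x58 = 01011000 → 1-byte char (#10). Advance 1.
Byte at offset 27: 0xEE = 11101110 → 3-byte char (#11). Advance 3.
Reached end at offset 30 after 11 code points.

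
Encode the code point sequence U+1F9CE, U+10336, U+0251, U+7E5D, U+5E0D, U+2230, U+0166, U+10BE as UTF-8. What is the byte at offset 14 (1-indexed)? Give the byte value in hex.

1-indexed offset 14 is 0-indexed offset 13.
U+1F9CE → 4-byte form F0 9F A7 8E at offsets 0–3.
U+10336 → 4-byte form F0 90 8C B6 at offsets 4–7.
U+0251 → 2-byte form C9 91 at offsets 8–9.
U+7E5D → 3-byte form E7 B9 9D at offsets 10–12.
U+5E0D → 3-byte form E5 B8 8D at offsets 13–15.
Offset 13 falls in char 5's range; it's byte 1 of E5 B8 8D = 0xE5.

0xE5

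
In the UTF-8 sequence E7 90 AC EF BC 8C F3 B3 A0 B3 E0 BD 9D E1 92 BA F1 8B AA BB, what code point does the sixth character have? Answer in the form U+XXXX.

U+4BABB

Offset 0: leading byte 0xE7 = 11100111 → 3-byte char #1 = E7 90 AC.
Offset 3: leading byte 0xEF = 11101111 → 3-byte char #2 = EF BC 8C.
Offset 6: leading byte 0xF3 = 11110011 → 4-byte char #3 = F3 B3 A0 B3.
Offset 10: leading byte 0xE0 = 11100000 → 3-byte char #4 = E0 BD 9D.
Offset 13: leading byte 0xE1 = 11100001 → 3-byte char #5 = E1 92 BA.
Offset 16: leading byte 0xF1 = 11110001 → 4-byte char #6 = F1 8B AA BB.
Leading byte 0xF1 = 11110001 matches 11110xxx → 4-byte sequence.
Byte 1: 0xF1 = 11110001, payload 001 (3 bits).
Byte 2: 0x8B = 10001011 (10xxxxxx ✓), payload 001011.
Byte 3: 0xAA = 10101010 (10xxxxxx ✓), payload 101010.
Byte 4: 0xBB = 10111011 (10xxxxxx ✓), payload 111011.
Concatenate: 001001011101010111011 = 0x4BABB (21 bits → U+4BABB).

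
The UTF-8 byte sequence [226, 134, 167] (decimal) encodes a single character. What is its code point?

U+21A7

Leading byte 0xE2 = 11100010 matches 1110xxxx → 3-byte sequence.
Byte 1: 0xE2 = 11100010, payload 0010 (4 bits).
Byte 2: 0x86 = 10000110 (10xxxxxx ✓), payload 000110.
Byte 3: 0xA7 = 10100111 (10xxxxxx ✓), payload 100111.
Concatenate: 0010000110100111 = 0x21A7 (16 bits → U+21A7).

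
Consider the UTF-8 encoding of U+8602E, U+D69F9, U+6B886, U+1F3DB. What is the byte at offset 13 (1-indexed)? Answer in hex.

0xF0

1-indexed offset 13 is 0-indexed offset 12.
U+8602E → 4-byte form F2 86 80 AE at offsets 0–3.
U+D69F9 → 4-byte form F3 96 A7 B9 at offsets 4–7.
U+6B886 → 4-byte form F1 AB A2 86 at offsets 8–11.
U+1F3DB → 4-byte form F0 9F 8F 9B at offsets 12–15.
Offset 12 falls in char 4's range; it's byte 1 of F0 9F 8F 9B = 0xF0.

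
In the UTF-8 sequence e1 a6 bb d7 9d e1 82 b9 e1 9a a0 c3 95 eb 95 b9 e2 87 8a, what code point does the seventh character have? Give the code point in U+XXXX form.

U+21CA

Offset 0: leading byte 0xE1 = 11100001 → 3-byte char #1 = E1 A6 BB.
Offset 3: leading byte 0xD7 = 11010111 → 2-byte char #2 = D7 9D.
Offset 5: leading byte 0xE1 = 11100001 → 3-byte char #3 = E1 82 B9.
Offset 8: leading byte 0xE1 = 11100001 → 3-byte char #4 = E1 9A A0.
Offset 11: leading byte 0xC3 = 11000011 → 2-byte char #5 = C3 95.
Offset 13: leading byte 0xEB = 11101011 → 3-byte char #6 = EB 95 B9.
Offset 16: leading byte 0xE2 = 11100010 → 3-byte char #7 = E2 87 8A.
Leading byte 0xE2 = 11100010 matches 1110xxxx → 3-byte sequence.
Byte 1: 0xE2 = 11100010, payload 0010 (4 bits).
Byte 2: 0x87 = 10000111 (10xxxxxx ✓), payload 000111.
Byte 3: 0x8A = 10001010 (10xxxxxx ✓), payload 001010.
Concatenate: 0010000111001010 = 0x21CA (16 bits → U+21CA).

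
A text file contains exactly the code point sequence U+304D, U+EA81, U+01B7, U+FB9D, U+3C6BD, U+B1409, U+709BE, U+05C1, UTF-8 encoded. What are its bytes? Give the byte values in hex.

E3 81 8D EE AA 81 C6 B7 EF AE 9D F0 BC 9A BD F2 B1 90 89 F1 B0 A6 BE D7 81

U+304D: 3-byte form → E3 81 8D.
U+EA81: 3-byte form → EE AA 81.
U+01B7: 2-byte form → C6 B7.
U+FB9D: 3-byte form → EF AE 9D.
U+3C6BD: 4-byte form → F0 BC 9A BD.
U+B1409: 4-byte form → F2 B1 90 89.
U+709BE: 4-byte form → F1 B0 A6 BE.
U+05C1: 2-byte form → D7 81.
Concatenated (25 bytes): E3 81 8D EE AA 81 C6 B7 EF AE 9D F0 BC 9A BD F2 B1 90 89 F1 B0 A6 BE D7 81.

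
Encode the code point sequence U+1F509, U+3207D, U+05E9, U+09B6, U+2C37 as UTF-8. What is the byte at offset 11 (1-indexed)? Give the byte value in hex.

0xE0

1-indexed offset 11 is 0-indexed offset 10.
U+1F509 → 4-byte form F0 9F 94 89 at offsets 0–3.
U+3207D → 4-byte form F0 B2 81 BD at offsets 4–7.
U+05E9 → 2-byte form D7 A9 at offsets 8–9.
U+09B6 → 3-byte form E0 A6 B6 at offsets 10–12.
Offset 10 falls in char 4's range; it's byte 1 of E0 A6 B6 = 0xE0.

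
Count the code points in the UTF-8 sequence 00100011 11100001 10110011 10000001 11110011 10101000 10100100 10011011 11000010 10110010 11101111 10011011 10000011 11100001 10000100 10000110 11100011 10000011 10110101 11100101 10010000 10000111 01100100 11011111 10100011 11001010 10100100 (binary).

11

Byte at offset 0: 0x23 = 00100011 → 1-byte char (#1). Advance 1.
Byte at offset 1: 0xE1 = 11100001 → 3-byte char (#2). Advance 3.
Byte at offset 4: 0xF3 = 11110011 → 4-byte char (#3). Advance 4.
Byte at offset 8: 0xC2 = 11000010 → 2-byte char (#4). Advance 2.
Byte at offset 10: 0xEF = 11101111 → 3-byte char (#5). Advance 3.
Byte at offset 13: 0xE1 = 11100001 → 3-byte char (#6). Advance 3.
Byte at offset 16: 0xE3 = 11100011 → 3-byte char (#7). Advance 3.
Byte at offset 19: 0xE5 = 11100101 → 3-byte char (#8). Advance 3.
Byte at offset 22: 0x64 = 01100100 → 1-byte char (#9). Advance 1.
Byte at offset 23: 0xDF = 11011111 → 2-byte char (#10). Advance 2.
Byte at offset 25: 0xCA = 11001010 → 2-byte char (#11). Advance 2.
Reached end at offset 27 after 11 code points.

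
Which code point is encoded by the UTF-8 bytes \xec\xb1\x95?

Leading byte 0xEC = 11101100 matches 1110xxxx → 3-byte sequence.
Byte 1: 0xEC = 11101100, payload 1100 (4 bits).
Byte 2: 0xB1 = 10110001 (10xxxxxx ✓), payload 110001.
Byte 3: 0x95 = 10010101 (10xxxxxx ✓), payload 010101.
Concatenate: 1100110001010101 = 0xCC55 (16 bits → U+CC55).

U+CC55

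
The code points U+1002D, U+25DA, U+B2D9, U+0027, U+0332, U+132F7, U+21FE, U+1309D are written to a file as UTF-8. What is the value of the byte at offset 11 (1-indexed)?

1-indexed offset 11 is 0-indexed offset 10.
U+1002D → 4-byte form F0 90 80 AD at offsets 0–3.
U+25DA → 3-byte form E2 97 9A at offsets 4–6.
U+B2D9 → 3-byte form EB 8B 99 at offsets 7–9.
U+0027 → 1-byte form 27 at offsets 10–10.
Offset 10 falls in char 4's range; it's byte 1 of 27 = 0x27.

0x27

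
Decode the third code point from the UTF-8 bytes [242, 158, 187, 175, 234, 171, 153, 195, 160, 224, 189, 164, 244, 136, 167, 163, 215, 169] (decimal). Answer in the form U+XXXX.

U+00E0

Offset 0: leading byte 0xF2 = 11110010 → 4-byte char #1 = F2 9E BB AF.
Offset 4: leading byte 0xEA = 11101010 → 3-byte char #2 = EA AB 99.
Offset 7: leading byte 0xC3 = 11000011 → 2-byte char #3 = C3 A0.
Leading byte 0xC3 = 11000011 matches 110xxxxx → 2-byte sequence.
Byte 1: 0xC3 = 11000011, payload 00011 (5 bits).
Byte 2: 0xA0 = 10100000 (10xxxxxx ✓), payload 100000.
Concatenate: 00011100000 = 0xE0 (11 bits → U+00E0).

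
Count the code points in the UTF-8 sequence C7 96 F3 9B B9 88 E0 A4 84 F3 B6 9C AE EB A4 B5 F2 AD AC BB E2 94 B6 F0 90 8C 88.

Byte at offset 0: 0xC7 = 11000111 → 2-byte char (#1). Advance 2.
Byte at offset 2: 0xF3 = 11110011 → 4-byte char (#2). Advance 4.
Byte at offset 6: 0xE0 = 11100000 → 3-byte char (#3). Advance 3.
Byte at offset 9: 0xF3 = 11110011 → 4-byte char (#4). Advance 4.
Byte at offset 13: 0xEB = 11101011 → 3-byte char (#5). Advance 3.
Byte at offset 16: 0xF2 = 11110010 → 4-byte char (#6). Advance 4.
Byte at offset 20: 0xE2 = 11100010 → 3-byte char (#7). Advance 3.
Byte at offset 23: 0xF0 = 11110000 → 4-byte char (#8). Advance 4.
Reached end at offset 27 after 8 code points.

8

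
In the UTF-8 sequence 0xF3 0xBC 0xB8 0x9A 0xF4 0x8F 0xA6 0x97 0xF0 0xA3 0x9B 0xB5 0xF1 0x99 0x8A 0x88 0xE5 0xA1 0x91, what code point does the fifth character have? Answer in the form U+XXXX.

U+5851

Offset 0: leading byte 0xF3 = 11110011 → 4-byte char #1 = F3 BC B8 9A.
Offset 4: leading byte 0xF4 = 11110100 → 4-byte char #2 = F4 8F A6 97.
Offset 8: leading byte 0xF0 = 11110000 → 4-byte char #3 = F0 A3 9B B5.
Offset 12: leading byte 0xF1 = 11110001 → 4-byte char #4 = F1 99 8A 88.
Offset 16: leading byte 0xE5 = 11100101 → 3-byte char #5 = E5 A1 91.
Leading byte 0xE5 = 11100101 matches 1110xxxx → 3-byte sequence.
Byte 1: 0xE5 = 11100101, payload 0101 (4 bits).
Byte 2: 0xA1 = 10100001 (10xxxxxx ✓), payload 100001.
Byte 3: 0x91 = 10010001 (10xxxxxx ✓), payload 010001.
Concatenate: 0101100001010001 = 0x5851 (16 bits → U+5851).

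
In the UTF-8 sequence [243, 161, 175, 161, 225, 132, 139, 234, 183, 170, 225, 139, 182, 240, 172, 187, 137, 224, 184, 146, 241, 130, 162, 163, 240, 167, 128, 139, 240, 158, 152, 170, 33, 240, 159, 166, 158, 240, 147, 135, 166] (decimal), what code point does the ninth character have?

Offset 0: leading byte 0xF3 = 11110011 → 4-byte char #1 = F3 A1 AF A1.
Offset 4: leading byte 0xE1 = 11100001 → 3-byte char #2 = E1 84 8B.
Offset 7: leading byte 0xEA = 11101010 → 3-byte char #3 = EA B7 AA.
Offset 10: leading byte 0xE1 = 11100001 → 3-byte char #4 = E1 8B B6.
Offset 13: leading byte 0xF0 = 11110000 → 4-byte char #5 = F0 AC BB 89.
Offset 17: leading byte 0xE0 = 11100000 → 3-byte char #6 = E0 B8 92.
Offset 20: leading byte 0xF1 = 11110001 → 4-byte char #7 = F1 82 A2 A3.
Offset 24: leading byte 0xF0 = 11110000 → 4-byte char #8 = F0 A7 80 8B.
Offset 28: leading byte 0xF0 = 11110000 → 4-byte char #9 = F0 9E 98 AA.
Leading byte 0xF0 = 11110000 matches 11110xxx → 4-byte sequence.
Byte 1: 0xF0 = 11110000, payload 000 (3 bits).
Byte 2: 0x9E = 10011110 (10xxxxxx ✓), payload 011110.
Byte 3: 0x98 = 10011000 (10xxxxxx ✓), payload 011000.
Byte 4: 0xAA = 10101010 (10xxxxxx ✓), payload 101010.
Concatenate: 000011110011000101010 = 0x1E62A (21 bits → U+1E62A).

U+1E62A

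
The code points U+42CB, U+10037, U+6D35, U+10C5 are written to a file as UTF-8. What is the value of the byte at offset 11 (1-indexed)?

1-indexed offset 11 is 0-indexed offset 10.
U+42CB → 3-byte form E4 8B 8B at offsets 0–2.
U+10037 → 4-byte form F0 90 80 B7 at offsets 3–6.
U+6D35 → 3-byte form E6 B4 B5 at offsets 7–9.
U+10C5 → 3-byte form E1 83 85 at offsets 10–12.
Offset 10 falls in char 4's range; it's byte 1 of E1 83 85 = 0xE1.

0xE1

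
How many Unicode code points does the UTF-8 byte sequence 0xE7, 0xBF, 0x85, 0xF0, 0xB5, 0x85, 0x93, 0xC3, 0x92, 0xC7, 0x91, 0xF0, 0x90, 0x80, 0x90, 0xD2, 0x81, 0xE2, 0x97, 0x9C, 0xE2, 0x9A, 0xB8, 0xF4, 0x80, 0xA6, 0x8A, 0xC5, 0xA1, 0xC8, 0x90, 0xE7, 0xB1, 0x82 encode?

Byte at offset 0: 0xE7 = 11100111 → 3-byte char (#1). Advance 3.
Byte at offset 3: 0xF0 = 11110000 → 4-byte char (#2). Advance 4.
Byte at offset 7: 0xC3 = 11000011 → 2-byte char (#3). Advance 2.
Byte at offset 9: 0xC7 = 11000111 → 2-byte char (#4). Advance 2.
Byte at offset 11: 0xF0 = 11110000 → 4-byte char (#5). Advance 4.
Byte at offset 15: 0xD2 = 11010010 → 2-byte char (#6). Advance 2.
Byte at offset 17: 0xE2 = 11100010 → 3-byte char (#7). Advance 3.
Byte at offset 20: 0xE2 = 11100010 → 3-byte char (#8). Advance 3.
Byte at offset 23: 0xF4 = 11110100 → 4-byte char (#9). Advance 4.
Byte at offset 27: 0xC5 = 11000101 → 2-byte char (#10). Advance 2.
Byte at offset 29: 0xC8 = 11001000 → 2-byte char (#11). Advance 2.
Byte at offset 31: 0xE7 = 11100111 → 3-byte char (#12). Advance 3.
Reached end at offset 34 after 12 code points.

12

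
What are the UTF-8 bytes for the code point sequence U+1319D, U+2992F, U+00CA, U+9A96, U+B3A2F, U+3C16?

F0 93 86 9D F0 A9 A4 AF C3 8A E9 AA 96 F2 B3 A8 AF E3 B0 96

U+1319D: 4-byte form → F0 93 86 9D.
U+2992F: 4-byte form → F0 A9 A4 AF.
U+00CA: 2-byte form → C3 8A.
U+9A96: 3-byte form → E9 AA 96.
U+B3A2F: 4-byte form → F2 B3 A8 AF.
U+3C16: 3-byte form → E3 B0 96.
Concatenated (20 bytes): F0 93 86 9D F0 A9 A4 AF C3 8A E9 AA 96 F2 B3 A8 AF E3 B0 96.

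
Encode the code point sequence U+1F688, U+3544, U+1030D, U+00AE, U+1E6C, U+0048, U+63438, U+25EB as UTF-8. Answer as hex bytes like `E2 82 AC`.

U+1F688: 4-byte form → F0 9F 9A 88.
U+3544: 3-byte form → E3 95 84.
U+1030D: 4-byte form → F0 90 8C 8D.
U+00AE: 2-byte form → C2 AE.
U+1E6C: 3-byte form → E1 B9 AC.
U+0048: 1-byte form → 48.
U+63438: 4-byte form → F1 A3 90 B8.
U+25EB: 3-byte form → E2 97 AB.
Concatenated (24 bytes): F0 9F 9A 88 E3 95 84 F0 90 8C 8D C2 AE E1 B9 AC 48 F1 A3 90 B8 E2 97 AB.

F0 9F 9A 88 E3 95 84 F0 90 8C 8D C2 AE E1 B9 AC 48 F1 A3 90 B8 E2 97 AB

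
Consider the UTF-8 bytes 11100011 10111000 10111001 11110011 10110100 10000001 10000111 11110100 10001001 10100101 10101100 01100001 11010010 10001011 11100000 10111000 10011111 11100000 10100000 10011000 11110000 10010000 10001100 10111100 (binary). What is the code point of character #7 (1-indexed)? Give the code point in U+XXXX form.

U+0818

Offset 0: leading byte 0xE3 = 11100011 → 3-byte char #1 = E3 B8 B9.
Offset 3: leading byte 0xF3 = 11110011 → 4-byte char #2 = F3 B4 81 87.
Offset 7: leading byte 0xF4 = 11110100 → 4-byte char #3 = F4 89 A5 AC.
Offset 11: leading byte 0x61 = 01100001 → 1-byte char #4 = 61.
Offset 12: leading byte 0xD2 = 11010010 → 2-byte char #5 = D2 8B.
Offset 14: leading byte 0xE0 = 11100000 → 3-byte char #6 = E0 B8 9F.
Offset 17: leading byte 0xE0 = 11100000 → 3-byte char #7 = E0 A0 98.
Leading byte 0xE0 = 11100000 matches 1110xxxx → 3-byte sequence.
Byte 1: 0xE0 = 11100000, payload 0000 (4 bits).
Byte 2: 0xA0 = 10100000 (10xxxxxx ✓), payload 100000.
Byte 3: 0x98 = 10011000 (10xxxxxx ✓), payload 011000.
Concatenate: 0000100000011000 = 0x818 (16 bits → U+0818).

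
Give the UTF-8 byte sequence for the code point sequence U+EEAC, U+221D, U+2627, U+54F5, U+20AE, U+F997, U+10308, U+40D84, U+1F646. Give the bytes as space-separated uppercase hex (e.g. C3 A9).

EE BA AC E2 88 9D E2 98 A7 E5 93 B5 E2 82 AE EF A6 97 F0 90 8C 88 F1 80 B6 84 F0 9F 99 86

U+EEAC: 3-byte form → EE BA AC.
U+221D: 3-byte form → E2 88 9D.
U+2627: 3-byte form → E2 98 A7.
U+54F5: 3-byte form → E5 93 B5.
U+20AE: 3-byte form → E2 82 AE.
U+F997: 3-byte form → EF A6 97.
U+10308: 4-byte form → F0 90 8C 88.
U+40D84: 4-byte form → F1 80 B6 84.
U+1F646: 4-byte form → F0 9F 99 86.
Concatenated (30 bytes): EE BA AC E2 88 9D E2 98 A7 E5 93 B5 E2 82 AE EF A6 97 F0 90 8C 88 F1 80 B6 84 F0 9F 99 86.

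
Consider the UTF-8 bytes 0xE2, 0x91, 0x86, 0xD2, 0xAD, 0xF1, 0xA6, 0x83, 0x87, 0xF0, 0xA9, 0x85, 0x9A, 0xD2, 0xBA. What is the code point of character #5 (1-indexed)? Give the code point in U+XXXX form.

Offset 0: leading byte 0xE2 = 11100010 → 3-byte char #1 = E2 91 86.
Offset 3: leading byte 0xD2 = 11010010 → 2-byte char #2 = D2 AD.
Offset 5: leading byte 0xF1 = 11110001 → 4-byte char #3 = F1 A6 83 87.
Offset 9: leading byte 0xF0 = 11110000 → 4-byte char #4 = F0 A9 85 9A.
Offset 13: leading byte 0xD2 = 11010010 → 2-byte char #5 = D2 BA.
Leading byte 0xD2 = 11010010 matches 110xxxxx → 2-byte sequence.
Byte 1: 0xD2 = 11010010, payload 10010 (5 bits).
Byte 2: 0xBA = 10111010 (10xxxxxx ✓), payload 111010.
Concatenate: 10010111010 = 0x4BA (11 bits → U+04BA).

U+04BA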